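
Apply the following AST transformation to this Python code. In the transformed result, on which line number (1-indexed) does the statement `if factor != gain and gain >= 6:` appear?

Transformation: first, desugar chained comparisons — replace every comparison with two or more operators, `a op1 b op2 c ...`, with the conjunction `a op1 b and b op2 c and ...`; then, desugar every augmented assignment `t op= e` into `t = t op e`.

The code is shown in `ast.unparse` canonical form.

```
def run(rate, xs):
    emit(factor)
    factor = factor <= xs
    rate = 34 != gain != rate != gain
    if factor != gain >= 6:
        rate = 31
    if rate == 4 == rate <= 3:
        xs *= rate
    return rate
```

Transformed code:
def run(rate, xs):
    emit(factor)
    factor = factor <= xs
    rate = 34 != gain and gain != rate and (rate != gain)
    if factor != gain and gain >= 6:
        rate = 31
    if rate == 4 and 4 == rate and (rate <= 3):
        xs = xs * rate
    return rate

5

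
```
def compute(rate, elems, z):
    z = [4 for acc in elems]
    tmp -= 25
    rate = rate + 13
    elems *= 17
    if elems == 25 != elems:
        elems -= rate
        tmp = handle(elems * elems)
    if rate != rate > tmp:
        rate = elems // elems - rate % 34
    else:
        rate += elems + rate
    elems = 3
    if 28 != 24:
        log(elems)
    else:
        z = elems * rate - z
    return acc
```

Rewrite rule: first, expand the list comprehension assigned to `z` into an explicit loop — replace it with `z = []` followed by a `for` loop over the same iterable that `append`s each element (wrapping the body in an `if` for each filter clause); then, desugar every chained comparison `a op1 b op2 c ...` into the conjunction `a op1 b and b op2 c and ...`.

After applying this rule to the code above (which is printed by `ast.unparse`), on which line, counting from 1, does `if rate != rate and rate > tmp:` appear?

Transformed code:
def compute(rate, elems, z):
    z = []
    for acc in elems:
        z.append(4)
    tmp -= 25
    rate = rate + 13
    elems *= 17
    if elems == 25 and 25 != elems:
        elems -= rate
        tmp = handle(elems * elems)
    if rate != rate and rate > tmp:
        rate = elems // elems - rate % 34
    else:
        rate += elems + rate
    elems = 3
    if 28 != 24:
        log(elems)
    else:
        z = elems * rate - z
    return acc

11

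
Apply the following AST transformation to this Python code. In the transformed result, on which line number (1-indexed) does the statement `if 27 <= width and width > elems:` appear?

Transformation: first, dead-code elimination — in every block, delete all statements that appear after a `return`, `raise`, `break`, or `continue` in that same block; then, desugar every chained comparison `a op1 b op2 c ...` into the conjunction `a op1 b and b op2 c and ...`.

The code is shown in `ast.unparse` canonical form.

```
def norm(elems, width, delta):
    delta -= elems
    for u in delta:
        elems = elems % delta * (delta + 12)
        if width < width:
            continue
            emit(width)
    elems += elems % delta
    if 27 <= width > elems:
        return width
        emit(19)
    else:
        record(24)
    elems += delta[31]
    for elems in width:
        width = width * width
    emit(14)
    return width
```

Transformed code:
def norm(elems, width, delta):
    delta -= elems
    for u in delta:
        elems = elems % delta * (delta + 12)
        if width < width:
            continue
    elems += elems % delta
    if 27 <= width and width > elems:
        return width
    else:
        record(24)
    elems += delta[31]
    for elems in width:
        width = width * width
    emit(14)
    return width

8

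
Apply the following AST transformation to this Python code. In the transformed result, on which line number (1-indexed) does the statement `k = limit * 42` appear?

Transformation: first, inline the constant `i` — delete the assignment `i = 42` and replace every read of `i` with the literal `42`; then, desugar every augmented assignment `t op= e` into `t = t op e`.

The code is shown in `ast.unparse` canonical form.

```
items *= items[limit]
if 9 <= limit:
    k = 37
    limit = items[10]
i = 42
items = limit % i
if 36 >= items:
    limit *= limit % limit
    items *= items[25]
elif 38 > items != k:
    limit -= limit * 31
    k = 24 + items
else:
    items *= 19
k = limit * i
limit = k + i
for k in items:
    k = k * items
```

14

Transformed code:
items = items * items[limit]
if 9 <= limit:
    k = 37
    limit = items[10]
items = limit % 42
if 36 >= items:
    limit = limit * (limit % limit)
    items = items * items[25]
elif 38 > items != k:
    limit = limit - limit * 31
    k = 24 + items
else:
    items = items * 19
k = limit * 42
limit = k + 42
for k in items:
    k = k * items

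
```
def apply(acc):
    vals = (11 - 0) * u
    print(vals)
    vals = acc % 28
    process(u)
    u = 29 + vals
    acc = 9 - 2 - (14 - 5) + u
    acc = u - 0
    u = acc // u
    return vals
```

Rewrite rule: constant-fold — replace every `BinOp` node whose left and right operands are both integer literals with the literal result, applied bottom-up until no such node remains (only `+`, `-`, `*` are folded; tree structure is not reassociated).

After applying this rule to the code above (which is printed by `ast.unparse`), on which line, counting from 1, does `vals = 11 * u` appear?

Transformed code:
def apply(acc):
    vals = 11 * u
    print(vals)
    vals = acc % 28
    process(u)
    u = 29 + vals
    acc = -2 + u
    acc = u - 0
    u = acc // u
    return vals

2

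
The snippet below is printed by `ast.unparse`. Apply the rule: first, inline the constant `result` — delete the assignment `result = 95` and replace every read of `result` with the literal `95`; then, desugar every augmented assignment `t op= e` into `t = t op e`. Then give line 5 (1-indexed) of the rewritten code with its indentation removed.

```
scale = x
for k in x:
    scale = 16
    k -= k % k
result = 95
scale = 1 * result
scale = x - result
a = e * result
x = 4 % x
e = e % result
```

Transformed code:
scale = x
for k in x:
    scale = 16
    k = k - k % k
scale = 1 * 95
scale = x - 95
a = e * 95
x = 4 % x
e = e % 95

scale = 1 * 95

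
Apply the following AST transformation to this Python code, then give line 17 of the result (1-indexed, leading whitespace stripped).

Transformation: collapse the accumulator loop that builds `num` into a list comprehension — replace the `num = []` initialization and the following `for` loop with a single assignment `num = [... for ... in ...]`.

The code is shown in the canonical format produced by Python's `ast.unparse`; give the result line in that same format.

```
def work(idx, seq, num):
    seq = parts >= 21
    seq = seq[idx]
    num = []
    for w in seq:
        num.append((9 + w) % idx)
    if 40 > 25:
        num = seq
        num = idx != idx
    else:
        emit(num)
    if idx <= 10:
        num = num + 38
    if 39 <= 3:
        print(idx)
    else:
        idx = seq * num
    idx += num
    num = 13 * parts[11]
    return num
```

Transformed code:
def work(idx, seq, num):
    seq = parts >= 21
    seq = seq[idx]
    num = [(9 + w) % idx for w in seq]
    if 40 > 25:
        num = seq
        num = idx != idx
    else:
        emit(num)
    if idx <= 10:
        num = num + 38
    if 39 <= 3:
        print(idx)
    else:
        idx = seq * num
    idx += num
    num = 13 * parts[11]
    return num

num = 13 * parts[11]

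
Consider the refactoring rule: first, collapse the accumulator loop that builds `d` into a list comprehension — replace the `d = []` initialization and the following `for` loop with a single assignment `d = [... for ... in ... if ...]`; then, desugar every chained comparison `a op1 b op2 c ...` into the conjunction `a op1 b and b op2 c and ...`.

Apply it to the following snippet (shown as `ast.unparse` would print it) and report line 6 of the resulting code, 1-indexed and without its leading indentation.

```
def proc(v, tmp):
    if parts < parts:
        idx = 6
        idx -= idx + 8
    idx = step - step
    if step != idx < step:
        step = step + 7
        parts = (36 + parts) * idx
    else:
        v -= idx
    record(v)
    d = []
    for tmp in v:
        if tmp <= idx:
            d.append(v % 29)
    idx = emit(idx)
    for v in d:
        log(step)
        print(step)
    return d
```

Transformed code:
def proc(v, tmp):
    if parts < parts:
        idx = 6
        idx -= idx + 8
    idx = step - step
    if step != idx and idx < step:
        step = step + 7
        parts = (36 + parts) * idx
    else:
        v -= idx
    record(v)
    d = [v % 29 for tmp in v if tmp <= idx]
    idx = emit(idx)
    for v in d:
        log(step)
        print(step)
    return d

if step != idx and idx < step:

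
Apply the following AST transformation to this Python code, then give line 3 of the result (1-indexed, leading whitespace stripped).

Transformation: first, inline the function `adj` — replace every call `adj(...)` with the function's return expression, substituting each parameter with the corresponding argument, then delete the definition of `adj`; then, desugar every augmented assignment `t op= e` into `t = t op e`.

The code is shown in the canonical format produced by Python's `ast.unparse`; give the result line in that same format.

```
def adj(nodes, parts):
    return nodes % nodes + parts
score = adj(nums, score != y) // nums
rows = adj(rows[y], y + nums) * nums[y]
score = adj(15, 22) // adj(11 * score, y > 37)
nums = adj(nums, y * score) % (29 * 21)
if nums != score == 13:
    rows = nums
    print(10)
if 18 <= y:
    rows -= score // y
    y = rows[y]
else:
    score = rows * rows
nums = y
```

Transformed code:
score = (nums % nums + (score != y)) // nums
rows = (rows[y] % rows[y] + (y + nums)) * nums[y]
score = (15 % 15 + 22) // (11 * score % (11 * score) + (y > 37))
nums = (nums % nums + y * score) % (29 * 21)
if nums != score == 13:
    rows = nums
    print(10)
if 18 <= y:
    rows = rows - score // y
    y = rows[y]
else:
    score = rows * rows
nums = y

score = (15 % 15 + 22) // (11 * score % (11 * score) + (y > 37))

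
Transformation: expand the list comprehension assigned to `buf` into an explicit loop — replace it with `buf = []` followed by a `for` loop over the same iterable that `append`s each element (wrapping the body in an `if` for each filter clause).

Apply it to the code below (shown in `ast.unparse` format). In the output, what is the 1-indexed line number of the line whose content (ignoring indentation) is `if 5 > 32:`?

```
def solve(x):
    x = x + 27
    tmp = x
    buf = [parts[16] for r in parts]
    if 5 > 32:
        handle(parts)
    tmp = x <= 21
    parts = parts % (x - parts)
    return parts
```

7

Transformed code:
def solve(x):
    x = x + 27
    tmp = x
    buf = []
    for r in parts:
        buf.append(parts[16])
    if 5 > 32:
        handle(parts)
    tmp = x <= 21
    parts = parts % (x - parts)
    return parts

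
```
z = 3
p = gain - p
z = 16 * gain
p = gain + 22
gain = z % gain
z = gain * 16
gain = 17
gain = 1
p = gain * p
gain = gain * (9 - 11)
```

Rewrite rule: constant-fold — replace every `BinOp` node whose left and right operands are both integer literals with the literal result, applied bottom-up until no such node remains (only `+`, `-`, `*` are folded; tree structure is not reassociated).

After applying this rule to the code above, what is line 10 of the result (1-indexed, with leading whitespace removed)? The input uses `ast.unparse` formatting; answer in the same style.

Transformed code:
z = 3
p = gain - p
z = 16 * gain
p = gain + 22
gain = z % gain
z = gain * 16
gain = 17
gain = 1
p = gain * p
gain = gain * -2

gain = gain * -2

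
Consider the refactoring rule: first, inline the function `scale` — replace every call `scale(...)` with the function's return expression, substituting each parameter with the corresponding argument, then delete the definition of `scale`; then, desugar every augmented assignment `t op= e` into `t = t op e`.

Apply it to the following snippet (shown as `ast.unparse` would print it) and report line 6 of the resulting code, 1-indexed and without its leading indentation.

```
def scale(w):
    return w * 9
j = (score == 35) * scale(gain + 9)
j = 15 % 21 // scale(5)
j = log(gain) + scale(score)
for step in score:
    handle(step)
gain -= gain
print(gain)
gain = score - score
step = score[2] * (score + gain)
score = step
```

Transformed code:
j = (score == 35) * ((gain + 9) * 9)
j = 15 % 21 // (5 * 9)
j = log(gain) + score * 9
for step in score:
    handle(step)
gain = gain - gain
print(gain)
gain = score - score
step = score[2] * (score + gain)
score = step

gain = gain - gain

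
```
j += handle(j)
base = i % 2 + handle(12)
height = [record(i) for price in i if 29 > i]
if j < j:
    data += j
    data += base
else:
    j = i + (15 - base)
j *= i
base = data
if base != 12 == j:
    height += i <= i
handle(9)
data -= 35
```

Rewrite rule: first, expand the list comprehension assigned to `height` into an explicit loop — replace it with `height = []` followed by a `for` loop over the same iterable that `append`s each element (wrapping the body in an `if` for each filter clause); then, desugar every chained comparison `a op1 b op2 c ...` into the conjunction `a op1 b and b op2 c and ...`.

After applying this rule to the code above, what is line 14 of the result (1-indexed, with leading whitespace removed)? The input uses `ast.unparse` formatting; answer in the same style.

if base != 12 and 12 == j:

Transformed code:
j += handle(j)
base = i % 2 + handle(12)
height = []
for price in i:
    if 29 > i:
        height.append(record(i))
if j < j:
    data += j
    data += base
else:
    j = i + (15 - base)
j *= i
base = data
if base != 12 and 12 == j:
    height += i <= i
handle(9)
data -= 35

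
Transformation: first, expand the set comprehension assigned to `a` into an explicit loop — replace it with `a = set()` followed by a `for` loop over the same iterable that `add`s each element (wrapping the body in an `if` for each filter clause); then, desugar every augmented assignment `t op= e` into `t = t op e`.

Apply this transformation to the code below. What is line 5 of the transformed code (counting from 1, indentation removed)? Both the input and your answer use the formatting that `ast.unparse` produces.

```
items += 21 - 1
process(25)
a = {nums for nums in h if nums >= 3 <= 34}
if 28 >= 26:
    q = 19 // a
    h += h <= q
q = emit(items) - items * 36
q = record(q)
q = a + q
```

if nums >= 3 <= 34:

Transformed code:
items = items + (21 - 1)
process(25)
a = set()
for nums in h:
    if nums >= 3 <= 34:
        a.add(nums)
if 28 >= 26:
    q = 19 // a
    h = h + (h <= q)
q = emit(items) - items * 36
q = record(q)
q = a + q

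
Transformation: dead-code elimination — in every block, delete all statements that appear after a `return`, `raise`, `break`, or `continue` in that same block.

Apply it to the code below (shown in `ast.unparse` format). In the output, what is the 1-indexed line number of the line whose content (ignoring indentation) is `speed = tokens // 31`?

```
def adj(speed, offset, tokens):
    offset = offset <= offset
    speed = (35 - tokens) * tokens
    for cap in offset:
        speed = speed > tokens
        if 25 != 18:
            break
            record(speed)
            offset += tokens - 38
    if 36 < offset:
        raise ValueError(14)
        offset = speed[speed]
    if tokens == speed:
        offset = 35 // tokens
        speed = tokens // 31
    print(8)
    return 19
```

12

Transformed code:
def adj(speed, offset, tokens):
    offset = offset <= offset
    speed = (35 - tokens) * tokens
    for cap in offset:
        speed = speed > tokens
        if 25 != 18:
            break
    if 36 < offset:
        raise ValueError(14)
    if tokens == speed:
        offset = 35 // tokens
        speed = tokens // 31
    print(8)
    return 19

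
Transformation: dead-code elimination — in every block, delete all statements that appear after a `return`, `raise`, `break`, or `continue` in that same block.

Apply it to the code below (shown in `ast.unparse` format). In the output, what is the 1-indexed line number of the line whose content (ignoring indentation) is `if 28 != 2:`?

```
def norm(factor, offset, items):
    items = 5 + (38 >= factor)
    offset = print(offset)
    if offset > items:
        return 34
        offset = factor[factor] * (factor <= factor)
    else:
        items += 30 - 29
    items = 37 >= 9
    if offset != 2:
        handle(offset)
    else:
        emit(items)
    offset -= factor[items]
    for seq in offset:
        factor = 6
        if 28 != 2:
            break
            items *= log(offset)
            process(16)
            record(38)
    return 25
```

16

Transformed code:
def norm(factor, offset, items):
    items = 5 + (38 >= factor)
    offset = print(offset)
    if offset > items:
        return 34
    else:
        items += 30 - 29
    items = 37 >= 9
    if offset != 2:
        handle(offset)
    else:
        emit(items)
    offset -= factor[items]
    for seq in offset:
        factor = 6
        if 28 != 2:
            break
    return 25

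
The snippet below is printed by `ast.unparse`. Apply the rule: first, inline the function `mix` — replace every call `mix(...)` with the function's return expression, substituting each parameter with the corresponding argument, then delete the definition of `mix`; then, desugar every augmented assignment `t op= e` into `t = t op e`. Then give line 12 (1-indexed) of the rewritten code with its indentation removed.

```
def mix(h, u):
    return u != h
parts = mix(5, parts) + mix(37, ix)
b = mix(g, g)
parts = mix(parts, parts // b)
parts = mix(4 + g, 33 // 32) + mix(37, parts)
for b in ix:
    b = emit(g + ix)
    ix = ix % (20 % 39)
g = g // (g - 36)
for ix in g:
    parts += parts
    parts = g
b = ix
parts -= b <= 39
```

b = ix

Transformed code:
parts = (parts != 5) + (ix != 37)
b = g != g
parts = parts // b != parts
parts = (33 // 32 != 4 + g) + (parts != 37)
for b in ix:
    b = emit(g + ix)
    ix = ix % (20 % 39)
g = g // (g - 36)
for ix in g:
    parts = parts + parts
    parts = g
b = ix
parts = parts - (b <= 39)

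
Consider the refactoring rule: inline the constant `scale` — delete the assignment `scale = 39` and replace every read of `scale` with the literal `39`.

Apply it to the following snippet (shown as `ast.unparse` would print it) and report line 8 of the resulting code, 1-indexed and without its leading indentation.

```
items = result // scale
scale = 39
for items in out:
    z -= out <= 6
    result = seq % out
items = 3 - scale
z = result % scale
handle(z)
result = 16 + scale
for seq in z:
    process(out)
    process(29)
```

Transformed code:
items = result // 39
for items in out:
    z -= out <= 6
    result = seq % out
items = 3 - 39
z = result % 39
handle(z)
result = 16 + 39
for seq in z:
    process(out)
    process(29)

result = 16 + 39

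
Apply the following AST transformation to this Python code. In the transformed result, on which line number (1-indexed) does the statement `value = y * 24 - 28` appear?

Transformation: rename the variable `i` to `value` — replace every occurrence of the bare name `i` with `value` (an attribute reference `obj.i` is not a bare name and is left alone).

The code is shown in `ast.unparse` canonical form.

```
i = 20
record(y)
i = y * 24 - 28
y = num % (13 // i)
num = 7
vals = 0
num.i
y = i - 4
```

Transformed code:
value = 20
record(y)
value = y * 24 - 28
y = num % (13 // value)
num = 7
vals = 0
num.i
y = value - 4

3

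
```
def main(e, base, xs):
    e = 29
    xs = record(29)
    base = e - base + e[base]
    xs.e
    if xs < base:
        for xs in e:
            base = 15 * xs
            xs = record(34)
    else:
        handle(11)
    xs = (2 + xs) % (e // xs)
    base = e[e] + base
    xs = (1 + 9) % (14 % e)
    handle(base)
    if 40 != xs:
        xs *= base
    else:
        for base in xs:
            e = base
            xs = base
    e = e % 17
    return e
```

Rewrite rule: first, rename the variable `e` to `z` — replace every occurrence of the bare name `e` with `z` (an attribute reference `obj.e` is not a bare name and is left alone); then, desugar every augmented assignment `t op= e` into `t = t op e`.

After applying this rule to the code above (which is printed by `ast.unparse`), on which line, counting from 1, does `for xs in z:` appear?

7

Transformed code:
def main(z, base, xs):
    z = 29
    xs = record(29)
    base = z - base + z[base]
    xs.e
    if xs < base:
        for xs in z:
            base = 15 * xs
            xs = record(34)
    else:
        handle(11)
    xs = (2 + xs) % (z // xs)
    base = z[z] + base
    xs = (1 + 9) % (14 % z)
    handle(base)
    if 40 != xs:
        xs = xs * base
    else:
        for base in xs:
            z = base
            xs = base
    z = z % 17
    return z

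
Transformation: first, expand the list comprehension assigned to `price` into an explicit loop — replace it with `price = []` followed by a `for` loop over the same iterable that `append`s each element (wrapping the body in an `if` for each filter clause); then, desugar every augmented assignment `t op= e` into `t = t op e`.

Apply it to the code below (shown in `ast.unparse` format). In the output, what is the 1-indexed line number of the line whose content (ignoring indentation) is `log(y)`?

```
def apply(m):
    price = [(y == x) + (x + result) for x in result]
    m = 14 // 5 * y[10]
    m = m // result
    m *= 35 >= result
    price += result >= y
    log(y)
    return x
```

Transformed code:
def apply(m):
    price = []
    for x in result:
        price.append((y == x) + (x + result))
    m = 14 // 5 * y[10]
    m = m // result
    m = m * (35 >= result)
    price = price + (result >= y)
    log(y)
    return x

9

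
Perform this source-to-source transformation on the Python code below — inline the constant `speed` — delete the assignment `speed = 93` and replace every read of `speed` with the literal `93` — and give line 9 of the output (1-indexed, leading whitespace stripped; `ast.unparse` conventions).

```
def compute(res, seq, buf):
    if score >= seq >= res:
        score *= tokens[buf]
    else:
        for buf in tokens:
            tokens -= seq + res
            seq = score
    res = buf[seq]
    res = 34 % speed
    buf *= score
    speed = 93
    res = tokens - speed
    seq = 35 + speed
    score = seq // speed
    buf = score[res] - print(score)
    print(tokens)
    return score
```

Transformed code:
def compute(res, seq, buf):
    if score >= seq >= res:
        score *= tokens[buf]
    else:
        for buf in tokens:
            tokens -= seq + res
            seq = score
    res = buf[seq]
    res = 34 % 93
    buf *= score
    res = tokens - 93
    seq = 35 + 93
    score = seq // 93
    buf = score[res] - print(score)
    print(tokens)
    return score

res = 34 % 93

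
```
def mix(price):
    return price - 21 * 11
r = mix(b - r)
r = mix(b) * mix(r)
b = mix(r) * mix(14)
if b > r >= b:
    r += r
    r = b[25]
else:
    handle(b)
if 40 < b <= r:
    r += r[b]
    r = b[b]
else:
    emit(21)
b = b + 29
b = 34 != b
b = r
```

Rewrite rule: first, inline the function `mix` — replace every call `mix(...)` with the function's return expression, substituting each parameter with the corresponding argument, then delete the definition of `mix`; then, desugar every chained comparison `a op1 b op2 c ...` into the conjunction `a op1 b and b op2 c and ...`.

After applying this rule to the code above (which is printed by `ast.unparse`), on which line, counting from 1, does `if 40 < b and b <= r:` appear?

9

Transformed code:
r = b - r - 21 * 11
r = (b - 21 * 11) * (r - 21 * 11)
b = (r - 21 * 11) * (14 - 21 * 11)
if b > r and r >= b:
    r += r
    r = b[25]
else:
    handle(b)
if 40 < b and b <= r:
    r += r[b]
    r = b[b]
else:
    emit(21)
b = b + 29
b = 34 != b
b = r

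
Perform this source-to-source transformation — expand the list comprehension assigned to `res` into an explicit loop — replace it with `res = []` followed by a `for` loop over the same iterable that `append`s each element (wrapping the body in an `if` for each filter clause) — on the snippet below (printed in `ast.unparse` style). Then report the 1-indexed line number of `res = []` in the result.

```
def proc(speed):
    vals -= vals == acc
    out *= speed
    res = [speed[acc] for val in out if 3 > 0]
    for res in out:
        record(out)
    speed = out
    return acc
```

Transformed code:
def proc(speed):
    vals -= vals == acc
    out *= speed
    res = []
    for val in out:
        if 3 > 0:
            res.append(speed[acc])
    for res in out:
        record(out)
    speed = out
    return acc

4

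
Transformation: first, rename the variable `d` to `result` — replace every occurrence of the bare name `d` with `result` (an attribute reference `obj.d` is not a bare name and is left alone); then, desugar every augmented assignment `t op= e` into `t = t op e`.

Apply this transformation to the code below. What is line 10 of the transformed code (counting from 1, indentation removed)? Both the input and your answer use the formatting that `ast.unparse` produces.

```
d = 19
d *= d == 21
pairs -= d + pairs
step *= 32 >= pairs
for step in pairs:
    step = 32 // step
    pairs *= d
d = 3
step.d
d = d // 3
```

result = result // 3

Transformed code:
result = 19
result = result * (result == 21)
pairs = pairs - (result + pairs)
step = step * (32 >= pairs)
for step in pairs:
    step = 32 // step
    pairs = pairs * result
result = 3
step.d
result = result // 3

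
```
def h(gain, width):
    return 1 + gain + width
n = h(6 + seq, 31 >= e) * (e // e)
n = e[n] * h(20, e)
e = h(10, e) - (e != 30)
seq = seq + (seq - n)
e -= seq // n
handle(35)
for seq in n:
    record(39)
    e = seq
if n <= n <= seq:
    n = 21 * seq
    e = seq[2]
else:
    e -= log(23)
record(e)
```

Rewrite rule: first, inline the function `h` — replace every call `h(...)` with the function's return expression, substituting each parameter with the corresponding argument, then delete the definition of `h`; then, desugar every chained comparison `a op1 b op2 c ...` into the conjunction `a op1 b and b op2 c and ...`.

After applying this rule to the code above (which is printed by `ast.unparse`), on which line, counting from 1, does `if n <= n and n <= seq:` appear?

10

Transformed code:
n = (1 + (6 + seq) + (31 >= e)) * (e // e)
n = e[n] * (1 + 20 + e)
e = 1 + 10 + e - (e != 30)
seq = seq + (seq - n)
e -= seq // n
handle(35)
for seq in n:
    record(39)
    e = seq
if n <= n and n <= seq:
    n = 21 * seq
    e = seq[2]
else:
    e -= log(23)
record(e)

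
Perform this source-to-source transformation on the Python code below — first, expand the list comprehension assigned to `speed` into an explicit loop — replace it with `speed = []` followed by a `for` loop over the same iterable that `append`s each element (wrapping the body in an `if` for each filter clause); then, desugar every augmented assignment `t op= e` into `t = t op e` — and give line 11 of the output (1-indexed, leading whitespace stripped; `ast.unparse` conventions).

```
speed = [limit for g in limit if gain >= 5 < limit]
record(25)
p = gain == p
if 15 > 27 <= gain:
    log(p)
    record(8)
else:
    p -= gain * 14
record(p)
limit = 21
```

Transformed code:
speed = []
for g in limit:
    if gain >= 5 < limit:
        speed.append(limit)
record(25)
p = gain == p
if 15 > 27 <= gain:
    log(p)
    record(8)
else:
    p = p - gain * 14
record(p)
limit = 21

p = p - gain * 14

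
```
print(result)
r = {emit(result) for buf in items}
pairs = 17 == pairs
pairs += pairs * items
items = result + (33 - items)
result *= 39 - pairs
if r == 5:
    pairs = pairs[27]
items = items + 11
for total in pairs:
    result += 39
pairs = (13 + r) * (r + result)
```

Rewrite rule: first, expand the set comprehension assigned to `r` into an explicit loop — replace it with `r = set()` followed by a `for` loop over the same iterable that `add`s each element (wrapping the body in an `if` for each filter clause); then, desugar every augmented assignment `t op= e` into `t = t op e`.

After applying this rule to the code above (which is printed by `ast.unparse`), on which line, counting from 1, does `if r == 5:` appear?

9

Transformed code:
print(result)
r = set()
for buf in items:
    r.add(emit(result))
pairs = 17 == pairs
pairs = pairs + pairs * items
items = result + (33 - items)
result = result * (39 - pairs)
if r == 5:
    pairs = pairs[27]
items = items + 11
for total in pairs:
    result = result + 39
pairs = (13 + r) * (r + result)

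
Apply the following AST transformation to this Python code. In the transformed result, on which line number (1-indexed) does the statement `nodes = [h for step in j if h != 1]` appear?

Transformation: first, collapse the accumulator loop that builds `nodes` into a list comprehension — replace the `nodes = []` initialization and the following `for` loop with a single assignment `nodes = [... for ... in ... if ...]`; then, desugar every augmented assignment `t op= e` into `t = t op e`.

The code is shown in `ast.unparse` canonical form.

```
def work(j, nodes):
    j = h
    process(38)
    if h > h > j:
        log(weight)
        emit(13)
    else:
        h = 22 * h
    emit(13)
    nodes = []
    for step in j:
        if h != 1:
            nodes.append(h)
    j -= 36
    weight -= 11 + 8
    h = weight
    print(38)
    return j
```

Transformed code:
def work(j, nodes):
    j = h
    process(38)
    if h > h > j:
        log(weight)
        emit(13)
    else:
        h = 22 * h
    emit(13)
    nodes = [h for step in j if h != 1]
    j = j - 36
    weight = weight - (11 + 8)
    h = weight
    print(38)
    return j

10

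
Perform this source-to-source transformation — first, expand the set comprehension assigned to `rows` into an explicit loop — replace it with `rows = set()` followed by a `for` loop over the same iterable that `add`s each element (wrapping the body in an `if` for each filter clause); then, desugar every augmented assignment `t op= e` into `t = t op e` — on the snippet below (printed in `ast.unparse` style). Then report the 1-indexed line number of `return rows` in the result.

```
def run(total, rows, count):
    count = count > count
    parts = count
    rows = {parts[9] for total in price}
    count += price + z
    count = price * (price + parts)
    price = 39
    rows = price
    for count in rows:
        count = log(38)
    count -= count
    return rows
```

14

Transformed code:
def run(total, rows, count):
    count = count > count
    parts = count
    rows = set()
    for total in price:
        rows.add(parts[9])
    count = count + (price + z)
    count = price * (price + parts)
    price = 39
    rows = price
    for count in rows:
        count = log(38)
    count = count - count
    return rows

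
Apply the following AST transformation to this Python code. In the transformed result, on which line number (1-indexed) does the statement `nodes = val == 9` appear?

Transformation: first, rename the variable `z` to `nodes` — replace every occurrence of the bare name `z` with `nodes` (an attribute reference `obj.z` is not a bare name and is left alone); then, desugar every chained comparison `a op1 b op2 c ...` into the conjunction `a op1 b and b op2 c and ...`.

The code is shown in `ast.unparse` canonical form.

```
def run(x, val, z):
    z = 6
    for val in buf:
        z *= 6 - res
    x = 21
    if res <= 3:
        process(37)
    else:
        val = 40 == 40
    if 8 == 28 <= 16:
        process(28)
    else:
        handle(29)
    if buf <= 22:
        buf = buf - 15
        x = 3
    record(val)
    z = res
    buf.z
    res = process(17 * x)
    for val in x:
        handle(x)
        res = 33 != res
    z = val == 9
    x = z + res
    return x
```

Transformed code:
def run(x, val, nodes):
    nodes = 6
    for val in buf:
        nodes *= 6 - res
    x = 21
    if res <= 3:
        process(37)
    else:
        val = 40 == 40
    if 8 == 28 and 28 <= 16:
        process(28)
    else:
        handle(29)
    if buf <= 22:
        buf = buf - 15
        x = 3
    record(val)
    nodes = res
    buf.z
    res = process(17 * x)
    for val in x:
        handle(x)
        res = 33 != res
    nodes = val == 9
    x = nodes + res
    return x

24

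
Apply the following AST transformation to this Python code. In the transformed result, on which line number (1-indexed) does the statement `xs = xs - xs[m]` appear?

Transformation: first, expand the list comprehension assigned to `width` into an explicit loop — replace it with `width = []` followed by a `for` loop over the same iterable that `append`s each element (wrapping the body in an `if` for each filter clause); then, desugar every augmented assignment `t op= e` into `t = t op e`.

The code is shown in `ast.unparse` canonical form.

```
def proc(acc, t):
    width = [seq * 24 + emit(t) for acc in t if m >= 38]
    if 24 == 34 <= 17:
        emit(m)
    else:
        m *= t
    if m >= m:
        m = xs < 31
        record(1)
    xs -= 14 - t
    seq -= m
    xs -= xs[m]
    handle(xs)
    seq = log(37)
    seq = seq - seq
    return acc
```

15

Transformed code:
def proc(acc, t):
    width = []
    for acc in t:
        if m >= 38:
            width.append(seq * 24 + emit(t))
    if 24 == 34 <= 17:
        emit(m)
    else:
        m = m * t
    if m >= m:
        m = xs < 31
        record(1)
    xs = xs - (14 - t)
    seq = seq - m
    xs = xs - xs[m]
    handle(xs)
    seq = log(37)
    seq = seq - seq
    return acc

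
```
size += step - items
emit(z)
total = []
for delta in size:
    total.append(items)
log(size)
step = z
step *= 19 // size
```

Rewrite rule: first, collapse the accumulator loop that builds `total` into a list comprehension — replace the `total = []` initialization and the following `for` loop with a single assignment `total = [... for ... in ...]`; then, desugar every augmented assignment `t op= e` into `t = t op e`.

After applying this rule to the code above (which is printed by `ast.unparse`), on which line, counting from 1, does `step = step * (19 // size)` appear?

Transformed code:
size = size + (step - items)
emit(z)
total = [items for delta in size]
log(size)
step = z
step = step * (19 // size)

6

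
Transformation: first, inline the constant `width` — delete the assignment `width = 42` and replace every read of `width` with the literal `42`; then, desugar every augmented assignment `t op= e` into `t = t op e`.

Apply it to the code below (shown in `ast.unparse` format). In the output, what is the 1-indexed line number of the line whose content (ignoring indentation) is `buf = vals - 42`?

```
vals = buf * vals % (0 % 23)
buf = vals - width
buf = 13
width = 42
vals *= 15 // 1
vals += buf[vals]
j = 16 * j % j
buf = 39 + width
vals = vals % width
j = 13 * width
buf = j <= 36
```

2

Transformed code:
vals = buf * vals % (0 % 23)
buf = vals - 42
buf = 13
vals = vals * (15 // 1)
vals = vals + buf[vals]
j = 16 * j % j
buf = 39 + 42
vals = vals % 42
j = 13 * 42
buf = j <= 36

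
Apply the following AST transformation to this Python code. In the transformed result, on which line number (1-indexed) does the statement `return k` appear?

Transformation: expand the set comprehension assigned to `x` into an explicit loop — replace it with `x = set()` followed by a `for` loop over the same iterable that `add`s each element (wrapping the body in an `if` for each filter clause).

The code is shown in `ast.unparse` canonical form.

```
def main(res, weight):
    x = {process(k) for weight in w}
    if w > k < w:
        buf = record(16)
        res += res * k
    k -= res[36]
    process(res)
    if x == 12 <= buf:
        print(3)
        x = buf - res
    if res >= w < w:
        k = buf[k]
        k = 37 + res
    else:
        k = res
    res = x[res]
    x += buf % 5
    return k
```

20

Transformed code:
def main(res, weight):
    x = set()
    for weight in w:
        x.add(process(k))
    if w > k < w:
        buf = record(16)
        res += res * k
    k -= res[36]
    process(res)
    if x == 12 <= buf:
        print(3)
        x = buf - res
    if res >= w < w:
        k = buf[k]
        k = 37 + res
    else:
        k = res
    res = x[res]
    x += buf % 5
    return k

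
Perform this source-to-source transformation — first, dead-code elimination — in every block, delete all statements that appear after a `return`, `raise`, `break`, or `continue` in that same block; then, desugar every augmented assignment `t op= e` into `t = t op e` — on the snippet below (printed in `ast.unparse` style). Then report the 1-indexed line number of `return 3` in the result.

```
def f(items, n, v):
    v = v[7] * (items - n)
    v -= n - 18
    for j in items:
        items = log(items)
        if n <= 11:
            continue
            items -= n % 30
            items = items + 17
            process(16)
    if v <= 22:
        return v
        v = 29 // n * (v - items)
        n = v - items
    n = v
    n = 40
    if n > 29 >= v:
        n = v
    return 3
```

Transformed code:
def f(items, n, v):
    v = v[7] * (items - n)
    v = v - (n - 18)
    for j in items:
        items = log(items)
        if n <= 11:
            continue
    if v <= 22:
        return v
    n = v
    n = 40
    if n > 29 >= v:
        n = v
    return 3

14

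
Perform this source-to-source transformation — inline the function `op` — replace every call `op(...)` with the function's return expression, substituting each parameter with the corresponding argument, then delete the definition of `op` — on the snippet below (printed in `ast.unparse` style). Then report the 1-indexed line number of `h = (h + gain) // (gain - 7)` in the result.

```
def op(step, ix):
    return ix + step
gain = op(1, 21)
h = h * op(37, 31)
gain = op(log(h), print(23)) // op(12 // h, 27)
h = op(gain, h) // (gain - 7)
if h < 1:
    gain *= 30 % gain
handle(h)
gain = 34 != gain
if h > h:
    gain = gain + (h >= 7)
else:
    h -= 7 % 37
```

Transformed code:
gain = 21 + 1
h = h * (31 + 37)
gain = (print(23) + log(h)) // (27 + 12 // h)
h = (h + gain) // (gain - 7)
if h < 1:
    gain *= 30 % gain
handle(h)
gain = 34 != gain
if h > h:
    gain = gain + (h >= 7)
else:
    h -= 7 % 37

4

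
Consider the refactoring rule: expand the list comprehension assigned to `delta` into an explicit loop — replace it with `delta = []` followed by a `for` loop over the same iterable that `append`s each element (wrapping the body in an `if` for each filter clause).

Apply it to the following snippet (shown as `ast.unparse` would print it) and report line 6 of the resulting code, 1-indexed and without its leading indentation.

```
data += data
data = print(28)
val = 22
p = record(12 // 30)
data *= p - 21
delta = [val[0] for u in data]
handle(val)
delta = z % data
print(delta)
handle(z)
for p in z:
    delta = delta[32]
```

delta = []

Transformed code:
data += data
data = print(28)
val = 22
p = record(12 // 30)
data *= p - 21
delta = []
for u in data:
    delta.append(val[0])
handle(val)
delta = z % data
print(delta)
handle(z)
for p in z:
    delta = delta[32]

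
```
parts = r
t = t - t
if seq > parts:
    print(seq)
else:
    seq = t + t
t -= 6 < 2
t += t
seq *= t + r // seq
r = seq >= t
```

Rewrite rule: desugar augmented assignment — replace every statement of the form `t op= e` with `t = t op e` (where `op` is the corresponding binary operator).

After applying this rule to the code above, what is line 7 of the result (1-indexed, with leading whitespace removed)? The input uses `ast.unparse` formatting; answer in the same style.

Transformed code:
parts = r
t = t - t
if seq > parts:
    print(seq)
else:
    seq = t + t
t = t - (6 < 2)
t = t + t
seq = seq * (t + r // seq)
r = seq >= t

t = t - (6 < 2)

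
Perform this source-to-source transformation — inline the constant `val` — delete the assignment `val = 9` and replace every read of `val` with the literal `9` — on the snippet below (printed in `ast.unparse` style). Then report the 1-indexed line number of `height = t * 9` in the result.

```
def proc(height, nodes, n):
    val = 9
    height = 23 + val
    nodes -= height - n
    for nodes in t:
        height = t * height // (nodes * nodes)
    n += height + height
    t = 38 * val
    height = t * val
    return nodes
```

8

Transformed code:
def proc(height, nodes, n):
    height = 23 + 9
    nodes -= height - n
    for nodes in t:
        height = t * height // (nodes * nodes)
    n += height + height
    t = 38 * 9
    height = t * 9
    return nodes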